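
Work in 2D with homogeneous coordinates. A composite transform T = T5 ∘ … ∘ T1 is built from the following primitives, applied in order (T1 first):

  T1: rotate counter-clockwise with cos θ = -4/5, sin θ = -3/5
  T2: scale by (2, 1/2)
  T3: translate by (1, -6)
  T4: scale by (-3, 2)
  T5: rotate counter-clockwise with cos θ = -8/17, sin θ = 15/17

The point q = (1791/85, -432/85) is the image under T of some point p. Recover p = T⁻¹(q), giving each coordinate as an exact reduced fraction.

T1 = [-4/5 3/5 0; -3/5 -4/5 0; 0 0 1]
T2·T1 = [-8/5 6/5 0; -3/10 -2/5 0; 0 0 1]
T3·…·T1 = [-8/5 6/5 1; -3/10 -2/5 -6; 0 0 1]
T4·…·T1 = [24/5 -18/5 -3; -3/5 -4/5 -12; 0 0 1]
T5·…·T1 = [-147/85 12/5 12; 384/85 -14/5 3; 0 0 1]
det M = -6; M⁻¹ = [7/15 2/5 -34/5; 64/85 49/170 -99/10; 0 0 1]
M⁻¹ · (1791/85, -432/85)ᵀ = (1, 9/2)ᵀ

p = (1, 9/2)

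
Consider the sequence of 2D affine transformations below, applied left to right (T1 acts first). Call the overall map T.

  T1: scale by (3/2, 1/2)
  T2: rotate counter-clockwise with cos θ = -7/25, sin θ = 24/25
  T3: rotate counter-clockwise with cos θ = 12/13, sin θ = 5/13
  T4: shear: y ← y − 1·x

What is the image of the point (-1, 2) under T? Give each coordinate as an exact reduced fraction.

T1 scale by (3/2, 1/2): (-1, 2) → (-3/2, 1)
T2 rotate counter-clockwise with cos θ = -7/25, sin θ = 24/25: (-3/2, 1) → (-27/50, -43/25)
T3 rotate counter-clockwise with cos θ = 12/13, sin θ = 5/13: (-27/50, -43/25) → (53/325, -1167/650)
T4 shear: y ← y − 1·x: (53/325, -1167/650) → (53/325, -1273/650)

T(p) = (53/325, -1273/650)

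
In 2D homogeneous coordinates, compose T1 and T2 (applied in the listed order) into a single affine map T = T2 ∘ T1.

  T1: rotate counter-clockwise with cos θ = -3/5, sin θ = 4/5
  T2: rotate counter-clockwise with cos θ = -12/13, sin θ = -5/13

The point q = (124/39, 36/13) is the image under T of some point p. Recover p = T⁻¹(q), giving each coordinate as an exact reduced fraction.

p = (4/3, 4)

T1 = [-3/5 -4/5 0; 4/5 -3/5 0; 0 0 1]
T2·T1 = [56/65 33/65 0; -33/65 56/65 0; 0 0 1]
det M = 1; M⁻¹ = [56/65 -33/65 0; 33/65 56/65 0; 0 0 1]
M⁻¹ · (124/39, 36/13)ᵀ = (4/3, 4)ᵀ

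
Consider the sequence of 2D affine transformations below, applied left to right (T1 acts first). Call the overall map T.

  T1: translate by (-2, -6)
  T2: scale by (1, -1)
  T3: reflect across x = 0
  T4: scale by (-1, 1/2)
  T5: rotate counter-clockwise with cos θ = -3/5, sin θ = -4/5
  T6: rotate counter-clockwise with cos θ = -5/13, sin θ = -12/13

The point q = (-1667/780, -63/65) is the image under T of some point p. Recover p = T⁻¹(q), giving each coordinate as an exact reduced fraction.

p = (9/4, 4/3)

T1 = [1 0 -2; 0 1 -6; 0 0 1]
T2·T1 = [1 0 -2; 0 -1 6; 0 0 1]
T3·…·T1 = [-1 0 2; 0 -1 6; 0 0 1]
T4·…·T1 = [1 0 -2; 0 -1/2 3; 0 0 1]
T5·…·T1 = [-3/5 -2/5 18/5; -4/5 3/10 -1/5; 0 0 1]
T6·…·T1 = [-33/65 28/65 -102/65; 56/65 33/130 -211/65; 0 0 1]
det M = -1/2; M⁻¹ = [-33/65 56/65 2; 112/65 66/65 6; 0 0 1]
M⁻¹ · (-1667/780, -63/65)ᵀ = (9/4, 4/3)ᵀ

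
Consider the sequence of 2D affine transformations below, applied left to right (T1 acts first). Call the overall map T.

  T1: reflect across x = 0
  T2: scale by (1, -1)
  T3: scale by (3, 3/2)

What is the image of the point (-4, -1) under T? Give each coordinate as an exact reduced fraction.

T1 reflect across x = 0: (-4, -1) → (4, -1)
T2 scale by (1, -1): (4, -1) → (4, 1)
T3 scale by (3, 3/2): (4, 1) → (12, 3/2)

T(p) = (12, 3/2)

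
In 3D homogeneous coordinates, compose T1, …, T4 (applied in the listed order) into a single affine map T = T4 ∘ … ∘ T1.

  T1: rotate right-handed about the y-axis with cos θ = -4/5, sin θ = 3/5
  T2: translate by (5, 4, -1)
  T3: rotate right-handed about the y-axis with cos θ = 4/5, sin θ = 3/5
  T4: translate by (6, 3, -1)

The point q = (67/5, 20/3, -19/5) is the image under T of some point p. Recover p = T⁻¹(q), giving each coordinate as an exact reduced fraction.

T1 = [-4/5 0 3/5 0; 0 1 0 0; -3/5 0 -4/5 0; 0 0 0 1]
T2·T1 = [-4/5 0 3/5 5; 0 1 0 4; -3/5 0 -4/5 -1; 0 0 0 1]
T3·…·T1 = [-1 0 0 17/5; 0 1 0 4; 0 0 -1 -19/5; 0 0 0 1]
T4·…·T1 = [-1 0 0 47/5; 0 1 0 7; 0 0 -1 -24/5; 0 0 0 1]
det M = 1; M⁻¹ = [-1 0 0 47/5; 0 1 0 -7; 0 0 -1 -24/5; 0 0 0 1]
M⁻¹ · (67/5, 20/3, -19/5)ᵀ = (-4, -1/3, -1)ᵀ

p = (-4, -1/3, -1)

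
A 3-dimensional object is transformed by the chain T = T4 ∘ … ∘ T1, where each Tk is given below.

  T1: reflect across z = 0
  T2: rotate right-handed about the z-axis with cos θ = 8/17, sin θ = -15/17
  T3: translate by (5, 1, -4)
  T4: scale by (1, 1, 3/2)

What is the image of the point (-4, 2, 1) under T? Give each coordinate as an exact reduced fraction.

T1 reflect across z = 0: (-4, 2, 1) → (-4, 2, -1)
T2 rotate right-handed about the z-axis with cos θ = 8/17, sin θ = -15/17: (-4, 2, -1) → (-2/17, 76/17, -1)
T3 translate by (5, 1, -4): (-2/17, 76/17, -1) → (83/17, 93/17, -5)
T4 scale by (1, 1, 3/2): (83/17, 93/17, -5) → (83/17, 93/17, -15/2)

T(p) = (83/17, 93/17, -15/2)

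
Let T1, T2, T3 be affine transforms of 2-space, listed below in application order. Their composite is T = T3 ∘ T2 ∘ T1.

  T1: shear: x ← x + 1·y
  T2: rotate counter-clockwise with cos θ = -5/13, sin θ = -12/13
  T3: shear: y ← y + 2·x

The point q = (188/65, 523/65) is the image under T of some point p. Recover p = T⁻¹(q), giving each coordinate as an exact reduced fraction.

T1 = [1 1 0; 0 1 0; 0 0 1]
T2·T1 = [-5/13 7/13 0; -12/13 -17/13 0; 0 0 1]
T3·…·T1 = [-5/13 7/13 0; -22/13 -3/13 0; 0 0 1]
det M = 1; M⁻¹ = [-3/13 -7/13 0; 22/13 -5/13 0; 0 0 1]
M⁻¹ · (188/65, 523/65)ᵀ = (-5, 9/5)ᵀ

p = (-5, 9/5)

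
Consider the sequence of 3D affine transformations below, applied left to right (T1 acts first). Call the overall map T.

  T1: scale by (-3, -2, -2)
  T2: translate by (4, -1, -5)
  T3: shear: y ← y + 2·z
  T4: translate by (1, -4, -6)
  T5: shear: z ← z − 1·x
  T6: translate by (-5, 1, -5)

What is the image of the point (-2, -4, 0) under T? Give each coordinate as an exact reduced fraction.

T(p) = (6, -6, -27)

T1 scale by (-3, -2, -2): (-2, -4, 0) → (6, 8, 0)
T2 translate by (4, -1, -5): (6, 8, 0) → (10, 7, -5)
T3 shear: y ← y + 2·z: (10, 7, -5) → (10, -3, -5)
T4 translate by (1, -4, -6): (10, -3, -5) → (11, -7, -11)
T5 shear: z ← z − 1·x: (11, -7, -11) → (11, -7, -22)
T6 translate by (-5, 1, -5): (11, -7, -22) → (6, -6, -27)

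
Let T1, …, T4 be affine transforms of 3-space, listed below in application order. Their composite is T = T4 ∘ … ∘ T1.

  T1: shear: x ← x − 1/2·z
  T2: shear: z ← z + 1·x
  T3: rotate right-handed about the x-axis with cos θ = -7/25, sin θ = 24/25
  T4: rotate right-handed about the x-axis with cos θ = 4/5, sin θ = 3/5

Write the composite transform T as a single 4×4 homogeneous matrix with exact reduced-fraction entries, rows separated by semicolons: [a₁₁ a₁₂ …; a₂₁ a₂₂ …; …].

T = [1 0 -1/2 0; -3/5 -4/5 -3/10 0; -4/5 3/5 -2/5 0; 0 0 0 1]

T1 = [1 0 -1/2 0; 0 1 0 0; 0 0 1 0; 0 0 0 1]
T2·T1 = [1 0 -1/2 0; 0 1 0 0; 1 0 1/2 0; 0 0 0 1]
T3·…·T1 = [1 0 -1/2 0; -24/25 -7/25 -12/25 0; -7/25 24/25 -7/50 0; 0 0 0 1]
T4·…·T1 = [1 0 -1/2 0; -3/5 -4/5 -3/10 0; -4/5 3/5 -2/5 0; 0 0 0 1]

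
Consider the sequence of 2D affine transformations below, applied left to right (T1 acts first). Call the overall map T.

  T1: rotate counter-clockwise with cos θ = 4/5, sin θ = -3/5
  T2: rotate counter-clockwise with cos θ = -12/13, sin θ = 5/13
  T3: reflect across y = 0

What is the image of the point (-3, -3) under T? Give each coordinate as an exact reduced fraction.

T(p) = (267/65, 69/65)

T1 rotate counter-clockwise with cos θ = 4/5, sin θ = -3/5: (-3, -3) → (-21/5, -3/5)
T2 rotate counter-clockwise with cos θ = -12/13, sin θ = 5/13: (-21/5, -3/5) → (267/65, -69/65)
T3 reflect across y = 0: (267/65, -69/65) → (267/65, 69/65)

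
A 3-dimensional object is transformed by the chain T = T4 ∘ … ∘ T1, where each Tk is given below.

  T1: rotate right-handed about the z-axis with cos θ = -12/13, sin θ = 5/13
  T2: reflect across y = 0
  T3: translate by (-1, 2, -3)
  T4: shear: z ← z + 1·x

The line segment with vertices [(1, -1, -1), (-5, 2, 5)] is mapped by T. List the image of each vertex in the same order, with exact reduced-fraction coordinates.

T1 rotate right-handed about the z-axis with cos θ = -12/13, sin θ = 5/13: (1, -1, -1) → (-7/13, 17/13, -1); (-5, 2, 5) → (50/13, -49/13, 5)
T2 reflect across y = 0: (-7/13, 17/13, -1) → (-7/13, -17/13, -1); (50/13, -49/13, 5) → (50/13, 49/13, 5)
T3 translate by (-1, 2, -3): (-7/13, -17/13, -1) → (-20/13, 9/13, -4); (50/13, 49/13, 5) → (37/13, 75/13, 2)
T4 shear: z ← z + 1·x: (-20/13, 9/13, -4) → (-20/13, 9/13, -72/13); (37/13, 75/13, 2) → (37/13, 75/13, 63/13)

image vertices: (-20/13, 9/13, -72/13), (37/13, 75/13, 63/13)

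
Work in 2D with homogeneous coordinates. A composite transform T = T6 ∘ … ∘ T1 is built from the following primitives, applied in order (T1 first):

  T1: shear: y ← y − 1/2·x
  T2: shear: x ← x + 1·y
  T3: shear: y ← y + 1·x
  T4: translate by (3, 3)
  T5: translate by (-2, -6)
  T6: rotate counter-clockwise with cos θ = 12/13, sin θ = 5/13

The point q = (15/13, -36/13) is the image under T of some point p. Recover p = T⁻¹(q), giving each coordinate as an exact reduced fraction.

p = (-2, 0)

T1 = [1 0 0; -1/2 1 0; 0 0 1]
T2·T1 = [1/2 1 0; -1/2 1 0; 0 0 1]
T3·…·T1 = [1/2 1 0; 0 2 0; 0 0 1]
T4·…·T1 = [1/2 1 3; 0 2 3; 0 0 1]
T5·…·T1 = [1/2 1 1; 0 2 -3; 0 0 1]
T6·…·T1 = [6/13 2/13 27/13; 5/26 29/13 -31/13; 0 0 1]
det M = 1; M⁻¹ = [29/13 -2/13 -5; -5/26 6/13 3/2; 0 0 1]
M⁻¹ · (15/13, -36/13)ᵀ = (-2, 0)ᵀ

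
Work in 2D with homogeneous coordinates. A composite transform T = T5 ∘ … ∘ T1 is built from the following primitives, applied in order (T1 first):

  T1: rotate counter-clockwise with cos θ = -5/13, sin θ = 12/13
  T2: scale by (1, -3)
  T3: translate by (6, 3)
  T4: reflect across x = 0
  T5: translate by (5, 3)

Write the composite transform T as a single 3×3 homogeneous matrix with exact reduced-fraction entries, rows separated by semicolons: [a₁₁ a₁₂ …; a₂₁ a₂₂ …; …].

T = [5/13 12/13 -1; -36/13 15/13 6; 0 0 1]

T1 = [-5/13 -12/13 0; 12/13 -5/13 0; 0 0 1]
T2·T1 = [-5/13 -12/13 0; -36/13 15/13 0; 0 0 1]
T3·…·T1 = [-5/13 -12/13 6; -36/13 15/13 3; 0 0 1]
T4·…·T1 = [5/13 12/13 -6; -36/13 15/13 3; 0 0 1]
T5·…·T1 = [5/13 12/13 -1; -36/13 15/13 6; 0 0 1]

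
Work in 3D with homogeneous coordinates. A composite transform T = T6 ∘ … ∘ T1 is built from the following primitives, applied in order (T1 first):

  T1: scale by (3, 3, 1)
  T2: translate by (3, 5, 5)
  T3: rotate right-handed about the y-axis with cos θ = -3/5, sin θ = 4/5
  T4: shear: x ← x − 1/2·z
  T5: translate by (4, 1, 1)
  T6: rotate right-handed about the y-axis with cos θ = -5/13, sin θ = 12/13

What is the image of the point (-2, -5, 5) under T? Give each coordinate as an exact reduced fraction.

T1 scale by (3, 3, 1): (-2, -5, 5) → (-6, -15, 5)
T2 translate by (3, 5, 5): (-6, -15, 5) → (-3, -10, 10)
T3 rotate right-handed about the y-axis with cos θ = -3/5, sin θ = 4/5: (-3, -10, 10) → (49/5, -10, -18/5)
T4 shear: x ← x − 1/2·z: (49/5, -10, -18/5) → (58/5, -10, -18/5)
T5 translate by (4, 1, 1): (58/5, -10, -18/5) → (78/5, -9, -13/5)
T6 rotate right-handed about the y-axis with cos θ = -5/13, sin θ = 12/13: (78/5, -9, -13/5) → (-42/5, -9, -67/5)

T(p) = (-42/5, -9, -67/5)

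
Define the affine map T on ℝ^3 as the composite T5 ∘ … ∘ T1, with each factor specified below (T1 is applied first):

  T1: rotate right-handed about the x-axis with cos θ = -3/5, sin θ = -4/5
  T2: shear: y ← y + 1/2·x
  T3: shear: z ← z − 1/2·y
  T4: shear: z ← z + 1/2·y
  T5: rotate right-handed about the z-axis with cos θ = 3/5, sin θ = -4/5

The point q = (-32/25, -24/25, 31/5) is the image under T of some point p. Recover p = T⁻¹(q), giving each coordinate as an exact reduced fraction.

p = (0, -4, -5)

T1 = [1 0 0 0; 0 -3/5 4/5 0; 0 -4/5 -3/5 0; 0 0 0 1]
T2·T1 = [1 0 0 0; 1/2 -3/5 4/5 0; 0 -4/5 -3/5 0; 0 0 0 1]
T3·…·T1 = [1 0 0 0; 1/2 -3/5 4/5 0; -1/4 -1/2 -1 0; 0 0 0 1]
T4·…·T1 = [1 0 0 0; 1/2 -3/5 4/5 0; 0 -4/5 -3/5 0; 0 0 0 1]
T5·…·T1 = [1 -12/25 16/25 0; -1/2 -9/25 12/25 0; 0 -4/5 -3/5 0; 0 0 0 1]
det M = 1; M⁻¹ = [3/5 -4/5 0 0; -3/10 -3/5 -4/5 0; 2/5 4/5 -3/5 0; 0 0 0 1]
M⁻¹ · (-32/25, -24/25, 31/5)ᵀ = (0, -4, -5)ᵀ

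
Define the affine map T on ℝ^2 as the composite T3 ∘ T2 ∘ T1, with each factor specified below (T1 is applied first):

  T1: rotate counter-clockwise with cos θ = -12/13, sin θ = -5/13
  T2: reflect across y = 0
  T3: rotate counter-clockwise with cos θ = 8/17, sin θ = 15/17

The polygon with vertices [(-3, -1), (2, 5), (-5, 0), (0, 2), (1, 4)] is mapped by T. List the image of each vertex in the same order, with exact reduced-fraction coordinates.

T1 rotate counter-clockwise with cos θ = -12/13, sin θ = -5/13: (-3, -1) → (31/13, 27/13); (2, 5) → (1/13, -70/13); (-5, 0) → (60/13, 25/13); (0, 2) → (10/13, -24/13); (1, 4) → (8/13, -53/13)
T2 reflect across y = 0: (31/13, 27/13) → (31/13, -27/13); (1/13, -70/13) → (1/13, 70/13); (60/13, 25/13) → (60/13, -25/13); (10/13, -24/13) → (10/13, 24/13); (8/13, -53/13) → (8/13, 53/13)
T3 rotate counter-clockwise with cos θ = 8/17, sin θ = 15/17: (31/13, -27/13) → (653/221, 249/221); (1/13, 70/13) → (-1042/221, 575/221); (60/13, -25/13) → (855/221, 700/221); (10/13, 24/13) → (-280/221, 342/221); (8/13, 53/13) → (-43/13, 32/13)

image vertices: (653/221, 249/221), (-1042/221, 575/221), (855/221, 700/221), (-280/221, 342/221), (-43/13, 32/13)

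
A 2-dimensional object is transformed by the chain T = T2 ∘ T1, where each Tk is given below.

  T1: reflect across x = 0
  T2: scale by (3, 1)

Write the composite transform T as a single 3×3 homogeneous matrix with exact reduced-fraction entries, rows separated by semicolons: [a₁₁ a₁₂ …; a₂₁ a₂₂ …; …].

T1 = [-1 0 0; 0 1 0; 0 0 1]
T2·T1 = [-3 0 0; 0 1 0; 0 0 1]

T = [-3 0 0; 0 1 0; 0 0 1]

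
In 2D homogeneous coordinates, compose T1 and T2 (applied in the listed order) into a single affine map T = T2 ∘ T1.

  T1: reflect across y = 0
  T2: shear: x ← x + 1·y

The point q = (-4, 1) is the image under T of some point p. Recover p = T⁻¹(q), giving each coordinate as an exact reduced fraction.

p = (-5, -1)

T1 = [1 0 0; 0 -1 0; 0 0 1]
T2·T1 = [1 -1 0; 0 -1 0; 0 0 1]
det M = -1; M⁻¹ = [1 -1 0; 0 -1 0; 0 0 1]
M⁻¹ · (-4, 1)ᵀ = (-5, -1)ᵀ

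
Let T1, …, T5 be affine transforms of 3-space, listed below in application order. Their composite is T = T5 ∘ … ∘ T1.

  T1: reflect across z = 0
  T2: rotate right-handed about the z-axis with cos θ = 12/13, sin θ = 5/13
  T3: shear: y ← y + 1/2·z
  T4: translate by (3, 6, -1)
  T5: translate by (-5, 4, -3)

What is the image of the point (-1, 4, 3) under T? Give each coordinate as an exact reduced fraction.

T(p) = (-58/13, 307/26, -7)

T1 reflect across z = 0: (-1, 4, 3) → (-1, 4, -3)
T2 rotate right-handed about the z-axis with cos θ = 12/13, sin θ = 5/13: (-1, 4, -3) → (-32/13, 43/13, -3)
T3 shear: y ← y + 1/2·z: (-32/13, 43/13, -3) → (-32/13, 47/26, -3)
T4 translate by (3, 6, -1): (-32/13, 47/26, -3) → (7/13, 203/26, -4)
T5 translate by (-5, 4, -3): (7/13, 203/26, -4) → (-58/13, 307/26, -7)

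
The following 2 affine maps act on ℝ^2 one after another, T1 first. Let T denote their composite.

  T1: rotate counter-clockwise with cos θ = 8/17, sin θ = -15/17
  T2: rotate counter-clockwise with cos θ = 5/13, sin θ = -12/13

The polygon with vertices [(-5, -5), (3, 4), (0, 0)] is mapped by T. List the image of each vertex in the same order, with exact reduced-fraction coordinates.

T1 rotate counter-clockwise with cos θ = 8/17, sin θ = -15/17: (-5, -5) → (-115/17, 35/17); (3, 4) → (84/17, -13/17); (0, 0) → (0, 0)
T2 rotate counter-clockwise with cos θ = 5/13, sin θ = -12/13: (-115/17, 35/17) → (-155/221, 1555/221); (84/17, -13/17) → (264/221, -1073/221); (0, 0) → (0, 0)

image vertices: (-155/221, 1555/221), (264/221, -1073/221), (0, 0)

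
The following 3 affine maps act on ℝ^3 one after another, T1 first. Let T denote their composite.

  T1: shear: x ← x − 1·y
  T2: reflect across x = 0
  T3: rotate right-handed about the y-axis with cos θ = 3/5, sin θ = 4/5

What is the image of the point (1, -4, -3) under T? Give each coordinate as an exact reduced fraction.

T1 shear: x ← x − 1·y: (1, -4, -3) → (5, -4, -3)
T2 reflect across x = 0: (5, -4, -3) → (-5, -4, -3)
T3 rotate right-handed about the y-axis with cos θ = 3/5, sin θ = 4/5: (-5, -4, -3) → (-27/5, -4, 11/5)

T(p) = (-27/5, -4, 11/5)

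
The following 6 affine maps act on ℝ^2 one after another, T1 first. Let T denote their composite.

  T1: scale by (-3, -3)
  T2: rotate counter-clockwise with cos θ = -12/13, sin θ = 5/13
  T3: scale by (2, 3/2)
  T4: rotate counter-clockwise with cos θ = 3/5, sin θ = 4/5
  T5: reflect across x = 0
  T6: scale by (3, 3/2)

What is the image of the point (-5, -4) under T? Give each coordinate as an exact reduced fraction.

T(p) = (3078/65, -13383/260)

T1 scale by (-3, -3): (-5, -4) → (15, 12)
T2 rotate counter-clockwise with cos θ = -12/13, sin θ = 5/13: (15, 12) → (-240/13, -69/13)
T3 scale by (2, 3/2): (-240/13, -69/13) → (-480/13, -207/26)
T4 rotate counter-clockwise with cos θ = 3/5, sin θ = 4/5: (-480/13, -207/26) → (-1026/65, -4461/130)
T5 reflect across x = 0: (-1026/65, -4461/130) → (1026/65, -4461/130)
T6 scale by (3, 3/2): (1026/65, -4461/130) → (3078/65, -13383/260)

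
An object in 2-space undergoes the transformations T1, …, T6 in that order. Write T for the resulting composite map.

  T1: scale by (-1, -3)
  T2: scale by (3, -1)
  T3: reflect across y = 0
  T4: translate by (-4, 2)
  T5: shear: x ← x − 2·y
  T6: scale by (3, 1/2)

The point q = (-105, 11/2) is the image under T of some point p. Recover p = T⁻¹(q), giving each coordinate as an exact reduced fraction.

T1 = [-1 0 0; 0 -3 0; 0 0 1]
T2·T1 = [-3 0 0; 0 3 0; 0 0 1]
T3·…·T1 = [-3 0 0; 0 -3 0; 0 0 1]
T4·…·T1 = [-3 0 -4; 0 -3 2; 0 0 1]
T5·…·T1 = [-3 6 -8; 0 -3 2; 0 0 1]
T6·…·T1 = [-9 18 -24; 0 -3/2 1; 0 0 1]
det M = 27/2; M⁻¹ = [-1/9 -4/3 -4/3; 0 -2/3 2/3; 0 0 1]
M⁻¹ · (-105, 11/2)ᵀ = (3, -3)ᵀ

p = (3, -3)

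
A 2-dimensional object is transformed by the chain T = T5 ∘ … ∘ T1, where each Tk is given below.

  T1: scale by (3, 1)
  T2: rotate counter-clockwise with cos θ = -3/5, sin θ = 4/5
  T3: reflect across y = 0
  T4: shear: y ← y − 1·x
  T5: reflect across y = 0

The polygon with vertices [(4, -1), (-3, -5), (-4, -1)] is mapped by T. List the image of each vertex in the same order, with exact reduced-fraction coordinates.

T1 scale by (3, 1): (4, -1) → (12, -1); (-3, -5) → (-9, -5); (-4, -1) → (-12, -1)
T2 rotate counter-clockwise with cos θ = -3/5, sin θ = 4/5: (12, -1) → (-32/5, 51/5); (-9, -5) → (47/5, -21/5); (-12, -1) → (8, -9)
T3 reflect across y = 0: (-32/5, 51/5) → (-32/5, -51/5); (47/5, -21/5) → (47/5, 21/5); (8, -9) → (8, 9)
T4 shear: y ← y − 1·x: (-32/5, -51/5) → (-32/5, -19/5); (47/5, 21/5) → (47/5, -26/5); (8, 9) → (8, 1)
T5 reflect across y = 0: (-32/5, -19/5) → (-32/5, 19/5); (47/5, -26/5) → (47/5, 26/5); (8, 1) → (8, -1)

image vertices: (-32/5, 19/5), (47/5, 26/5), (8, -1)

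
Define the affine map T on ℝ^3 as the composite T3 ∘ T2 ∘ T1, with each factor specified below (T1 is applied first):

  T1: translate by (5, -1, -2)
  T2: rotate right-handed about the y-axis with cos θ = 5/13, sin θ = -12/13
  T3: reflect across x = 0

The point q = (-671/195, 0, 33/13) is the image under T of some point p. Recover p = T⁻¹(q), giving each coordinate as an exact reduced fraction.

T1 = [1 0 0 5; 0 1 0 -1; 0 0 1 -2; 0 0 0 1]
T2·T1 = [5/13 0 -12/13 49/13; 0 1 0 -1; 12/13 0 5/13 50/13; 0 0 0 1]
T3·…·T1 = [-5/13 0 12/13 -49/13; 0 1 0 -1; 12/13 0 5/13 50/13; 0 0 0 1]
det M = -1; M⁻¹ = [-5/13 0 12/13 -5; 0 1 0 1; 12/13 0 5/13 2; 0 0 0 1]
M⁻¹ · (-671/195, 0, 33/13)ᵀ = (-4/3, 1, -1/5)ᵀ

p = (-4/3, 1, -1/5)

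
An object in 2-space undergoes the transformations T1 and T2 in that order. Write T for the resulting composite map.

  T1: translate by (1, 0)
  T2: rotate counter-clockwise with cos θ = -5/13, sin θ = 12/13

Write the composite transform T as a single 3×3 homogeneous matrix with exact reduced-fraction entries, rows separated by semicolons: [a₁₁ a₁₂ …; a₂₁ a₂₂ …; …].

T1 = [1 0 1; 0 1 0; 0 0 1]
T2·T1 = [-5/13 -12/13 -5/13; 12/13 -5/13 12/13; 0 0 1]

T = [-5/13 -12/13 -5/13; 12/13 -5/13 12/13; 0 0 1]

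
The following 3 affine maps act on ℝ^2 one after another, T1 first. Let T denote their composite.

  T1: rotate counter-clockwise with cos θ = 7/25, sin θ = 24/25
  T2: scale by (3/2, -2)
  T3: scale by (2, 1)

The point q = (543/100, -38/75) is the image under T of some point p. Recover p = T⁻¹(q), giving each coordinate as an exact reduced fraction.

p = (3/4, -5/3)

T1 = [7/25 -24/25 0; 24/25 7/25 0; 0 0 1]
T2·T1 = [21/50 -36/25 0; -48/25 -14/25 0; 0 0 1]
T3·…·T1 = [21/25 -72/25 0; -48/25 -14/25 0; 0 0 1]
det M = -6; M⁻¹ = [7/75 -12/25 0; -8/25 -7/50 0; 0 0 1]
M⁻¹ · (543/100, -38/75)ᵀ = (3/4, -5/3)ᵀ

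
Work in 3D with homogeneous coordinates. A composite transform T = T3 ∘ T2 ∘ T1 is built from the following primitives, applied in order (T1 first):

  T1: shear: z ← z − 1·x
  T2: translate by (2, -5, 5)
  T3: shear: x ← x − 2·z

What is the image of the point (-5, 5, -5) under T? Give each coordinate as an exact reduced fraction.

T1 shear: z ← z − 1·x: (-5, 5, -5) → (-5, 5, 0)
T2 translate by (2, -5, 5): (-5, 5, 0) → (-3, 0, 5)
T3 shear: x ← x − 2·z: (-3, 0, 5) → (-13, 0, 5)

T(p) = (-13, 0, 5)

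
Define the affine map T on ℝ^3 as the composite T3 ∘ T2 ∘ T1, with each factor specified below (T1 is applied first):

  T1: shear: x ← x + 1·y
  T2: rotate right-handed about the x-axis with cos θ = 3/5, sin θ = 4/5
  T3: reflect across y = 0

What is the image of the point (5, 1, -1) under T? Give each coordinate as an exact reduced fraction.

T1 shear: x ← x + 1·y: (5, 1, -1) → (6, 1, -1)
T2 rotate right-handed about the x-axis with cos θ = 3/5, sin θ = 4/5: (6, 1, -1) → (6, 7/5, 1/5)
T3 reflect across y = 0: (6, 7/5, 1/5) → (6, -7/5, 1/5)

T(p) = (6, -7/5, 1/5)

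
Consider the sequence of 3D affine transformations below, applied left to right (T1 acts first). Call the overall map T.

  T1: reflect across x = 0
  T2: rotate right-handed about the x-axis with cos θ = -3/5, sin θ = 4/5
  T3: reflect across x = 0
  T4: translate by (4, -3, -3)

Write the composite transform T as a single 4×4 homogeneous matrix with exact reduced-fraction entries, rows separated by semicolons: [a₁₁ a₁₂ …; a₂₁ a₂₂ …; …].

T = [1 0 0 4; 0 -3/5 -4/5 -3; 0 4/5 -3/5 -3; 0 0 0 1]

T1 = [-1 0 0 0; 0 1 0 0; 0 0 1 0; 0 0 0 1]
T2·T1 = [-1 0 0 0; 0 -3/5 -4/5 0; 0 4/5 -3/5 0; 0 0 0 1]
T3·…·T1 = [1 0 0 0; 0 -3/5 -4/5 0; 0 4/5 -3/5 0; 0 0 0 1]
T4·…·T1 = [1 0 0 4; 0 -3/5 -4/5 -3; 0 4/5 -3/5 -3; 0 0 0 1]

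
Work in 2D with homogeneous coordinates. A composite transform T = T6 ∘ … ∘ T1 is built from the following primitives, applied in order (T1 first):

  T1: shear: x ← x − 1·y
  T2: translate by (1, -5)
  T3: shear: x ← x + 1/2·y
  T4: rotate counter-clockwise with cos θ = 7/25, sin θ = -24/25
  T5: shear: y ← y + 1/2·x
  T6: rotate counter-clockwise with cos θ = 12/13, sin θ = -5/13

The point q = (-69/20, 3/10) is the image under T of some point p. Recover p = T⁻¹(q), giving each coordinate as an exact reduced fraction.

T1 = [1 -1 0; 0 1 0; 0 0 1]
T2·T1 = [1 -1 1; 0 1 -5; 0 0 1]
T3·…·T1 = [1 -1/2 -3/2; 0 1 -5; 0 0 1]
T4·…·T1 = [7/25 41/50 -261/50; -24/25 19/25 1/25; 0 0 1]
T5·…·T1 = [7/25 41/50 -261/50; -41/50 117/100 -257/100; 0 0 1]
T6·…·T1 = [-37/650 1569/1300 -7549/1300; -281/325 497/650 -237/650; 0 0 1]
det M = 1; M⁻¹ = [497/650 -1569/1300 4; 281/325 -37/650 5; 0 0 1]
M⁻¹ · (-69/20, 3/10)ᵀ = (1, 2)ᵀ

p = (1, 2)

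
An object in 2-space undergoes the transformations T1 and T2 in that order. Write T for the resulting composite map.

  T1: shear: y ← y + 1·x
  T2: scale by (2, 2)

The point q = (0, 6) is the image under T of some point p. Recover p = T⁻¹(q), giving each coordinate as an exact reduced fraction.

p = (0, 3)

T1 = [1 0 0; 1 1 0; 0 0 1]
T2·T1 = [2 0 0; 2 2 0; 0 0 1]
det M = 4; M⁻¹ = [1/2 0 0; -1/2 1/2 0; 0 0 1]
M⁻¹ · (0, 6)ᵀ = (0, 3)ᵀ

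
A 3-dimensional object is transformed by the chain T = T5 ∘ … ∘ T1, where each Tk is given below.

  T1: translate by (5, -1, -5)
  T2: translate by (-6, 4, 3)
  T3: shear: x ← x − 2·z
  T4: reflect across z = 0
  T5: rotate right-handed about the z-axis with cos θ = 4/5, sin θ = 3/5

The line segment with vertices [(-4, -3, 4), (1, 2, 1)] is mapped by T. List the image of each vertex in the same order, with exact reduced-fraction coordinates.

image vertices: (-36/5, -27/5, -2), (-7/5, 26/5, 1)

T1 translate by (5, -1, -5): (-4, -3, 4) → (1, -4, -1); (1, 2, 1) → (6, 1, -4)
T2 translate by (-6, 4, 3): (1, -4, -1) → (-5, 0, 2); (6, 1, -4) → (0, 5, -1)
T3 shear: x ← x − 2·z: (-5, 0, 2) → (-9, 0, 2); (0, 5, -1) → (2, 5, -1)
T4 reflect across z = 0: (-9, 0, 2) → (-9, 0, -2); (2, 5, -1) → (2, 5, 1)
T5 rotate right-handed about the z-axis with cos θ = 4/5, sin θ = 3/5: (-9, 0, -2) → (-36/5, -27/5, -2); (2, 5, 1) → (-7/5, 26/5, 1)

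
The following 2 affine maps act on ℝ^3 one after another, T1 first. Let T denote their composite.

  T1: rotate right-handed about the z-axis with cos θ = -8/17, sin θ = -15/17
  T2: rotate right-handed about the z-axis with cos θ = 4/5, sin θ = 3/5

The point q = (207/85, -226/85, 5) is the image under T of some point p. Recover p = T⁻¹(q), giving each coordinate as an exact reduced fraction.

T1 = [-8/17 15/17 0 0; -15/17 -8/17 0 0; 0 0 1 0; 0 0 0 1]
T2·T1 = [13/85 84/85 0 0; -84/85 13/85 0 0; 0 0 1 0; 0 0 0 1]
det M = 1; M⁻¹ = [13/85 -84/85 0 0; 84/85 13/85 0 0; 0 0 1 0; 0 0 0 1]
M⁻¹ · (207/85, -226/85, 5)ᵀ = (3, 2, 5)ᵀ

p = (3, 2, 5)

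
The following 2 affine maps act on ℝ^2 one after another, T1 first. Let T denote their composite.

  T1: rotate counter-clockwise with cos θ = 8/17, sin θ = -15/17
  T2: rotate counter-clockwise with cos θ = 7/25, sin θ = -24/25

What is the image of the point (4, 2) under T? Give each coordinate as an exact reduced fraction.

T1 rotate counter-clockwise with cos θ = 8/17, sin θ = -15/17: (4, 2) → (62/17, -44/17)
T2 rotate counter-clockwise with cos θ = 7/25, sin θ = -24/25: (62/17, -44/17) → (-622/425, -1796/425)

T(p) = (-622/425, -1796/425)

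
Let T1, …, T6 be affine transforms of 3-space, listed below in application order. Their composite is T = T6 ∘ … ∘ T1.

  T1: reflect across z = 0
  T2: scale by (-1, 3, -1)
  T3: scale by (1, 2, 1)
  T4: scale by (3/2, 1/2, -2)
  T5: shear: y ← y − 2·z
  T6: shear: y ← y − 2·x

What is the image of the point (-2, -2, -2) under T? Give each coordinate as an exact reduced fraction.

T(p) = (3, -20, 4)

T1 reflect across z = 0: (-2, -2, -2) → (-2, -2, 2)
T2 scale by (-1, 3, -1): (-2, -2, 2) → (2, -6, -2)
T3 scale by (1, 2, 1): (2, -6, -2) → (2, -12, -2)
T4 scale by (3/2, 1/2, -2): (2, -12, -2) → (3, -6, 4)
T5 shear: y ← y − 2·z: (3, -6, 4) → (3, -14, 4)
T6 shear: y ← y − 2·x: (3, -14, 4) → (3, -20, 4)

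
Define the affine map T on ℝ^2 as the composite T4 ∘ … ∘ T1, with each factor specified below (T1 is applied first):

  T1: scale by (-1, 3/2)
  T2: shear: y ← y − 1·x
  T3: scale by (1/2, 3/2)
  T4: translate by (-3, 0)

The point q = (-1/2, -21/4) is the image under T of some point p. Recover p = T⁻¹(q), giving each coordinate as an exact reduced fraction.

p = (-5, 1)

T1 = [-1 0 0; 0 3/2 0; 0 0 1]
T2·T1 = [-1 0 0; 1 3/2 0; 0 0 1]
T3·…·T1 = [-1/2 0 0; 3/2 9/4 0; 0 0 1]
T4·…·T1 = [-1/2 0 -3; 3/2 9/4 0; 0 0 1]
det M = -9/8; M⁻¹ = [-2 0 -6; 4/3 4/9 4; 0 0 1]
M⁻¹ · (-1/2, -21/4)ᵀ = (-5, 1)ᵀ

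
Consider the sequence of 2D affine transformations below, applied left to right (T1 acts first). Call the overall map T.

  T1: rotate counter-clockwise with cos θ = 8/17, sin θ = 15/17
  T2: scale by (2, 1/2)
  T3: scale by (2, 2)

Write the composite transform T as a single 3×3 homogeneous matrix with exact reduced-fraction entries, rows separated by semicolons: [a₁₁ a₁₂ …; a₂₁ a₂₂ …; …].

T = [32/17 -60/17 0; 15/17 8/17 0; 0 0 1]

T1 = [8/17 -15/17 0; 15/17 8/17 0; 0 0 1]
T2·T1 = [16/17 -30/17 0; 15/34 4/17 0; 0 0 1]
T3·…·T1 = [32/17 -60/17 0; 15/17 8/17 0; 0 0 1]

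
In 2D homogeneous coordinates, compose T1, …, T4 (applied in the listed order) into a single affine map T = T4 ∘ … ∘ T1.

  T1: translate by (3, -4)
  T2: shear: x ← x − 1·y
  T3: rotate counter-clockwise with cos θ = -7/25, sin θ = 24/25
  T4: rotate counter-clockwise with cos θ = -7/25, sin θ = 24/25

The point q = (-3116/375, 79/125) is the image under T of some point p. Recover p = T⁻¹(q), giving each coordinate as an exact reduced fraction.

p = (-4/3, -1)

T1 = [1 0 3; 0 1 -4; 0 0 1]
T2·T1 = [1 -1 7; 0 1 -4; 0 0 1]
T3·…·T1 = [-7/25 -17/25 47/25; 24/25 -31/25 196/25; 0 0 1]
T4·…·T1 = [-527/625 863/625 -5033/625; -336/625 -191/625 -244/625; 0 0 1]
det M = 1; M⁻¹ = [-191/625 -863/625 -3; 336/625 -527/625 4; 0 0 1]
M⁻¹ · (-3116/375, 79/125)ᵀ = (-4/3, -1)ᵀ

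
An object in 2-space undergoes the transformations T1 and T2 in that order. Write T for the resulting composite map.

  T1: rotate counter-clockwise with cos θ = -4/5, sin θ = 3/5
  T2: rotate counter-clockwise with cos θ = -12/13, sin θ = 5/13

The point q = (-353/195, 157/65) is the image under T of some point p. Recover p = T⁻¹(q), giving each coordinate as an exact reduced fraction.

p = (-3, -1/3)

T1 = [-4/5 -3/5 0; 3/5 -4/5 0; 0 0 1]
T2·T1 = [33/65 56/65 0; -56/65 33/65 0; 0 0 1]
det M = 1; M⁻¹ = [33/65 -56/65 0; 56/65 33/65 0; 0 0 1]
M⁻¹ · (-353/195, 157/65)ᵀ = (-3, -1/3)ᵀ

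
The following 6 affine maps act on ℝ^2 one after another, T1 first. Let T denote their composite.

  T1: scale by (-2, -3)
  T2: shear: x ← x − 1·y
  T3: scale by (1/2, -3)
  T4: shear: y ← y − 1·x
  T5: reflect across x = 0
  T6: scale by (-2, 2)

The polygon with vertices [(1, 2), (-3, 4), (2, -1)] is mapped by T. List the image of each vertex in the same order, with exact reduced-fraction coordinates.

image vertices: (4, 32), (18, 54), (-7, -11)

T1 scale by (-2, -3): (1, 2) → (-2, -6); (-3, 4) → (6, -12); (2, -1) → (-4, 3)
T2 shear: x ← x − 1·y: (-2, -6) → (4, -6); (6, -12) → (18, -12); (-4, 3) → (-7, 3)
T3 scale by (1/2, -3): (4, -6) → (2, 18); (18, -12) → (9, 36); (-7, 3) → (-7/2, -9)
T4 shear: y ← y − 1·x: (2, 18) → (2, 16); (9, 36) → (9, 27); (-7/2, -9) → (-7/2, -11/2)
T5 reflect across x = 0: (2, 16) → (-2, 16); (9, 27) → (-9, 27); (-7/2, -11/2) → (7/2, -11/2)
T6 scale by (-2, 2): (-2, 16) → (4, 32); (-9, 27) → (18, 54); (7/2, -11/2) → (-7, -11)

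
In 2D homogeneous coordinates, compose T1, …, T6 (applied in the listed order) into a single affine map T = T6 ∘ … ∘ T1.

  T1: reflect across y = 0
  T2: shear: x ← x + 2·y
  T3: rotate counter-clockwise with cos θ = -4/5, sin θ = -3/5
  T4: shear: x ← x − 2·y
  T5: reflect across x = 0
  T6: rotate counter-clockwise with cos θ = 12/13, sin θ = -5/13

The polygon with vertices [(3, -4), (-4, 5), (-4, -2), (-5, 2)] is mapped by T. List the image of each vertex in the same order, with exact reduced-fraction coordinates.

image vertices: (-1037/65, -258/65), (1306/65, 329/65), (-304/65, 14/65), (131/13, 44/13)

T1 reflect across y = 0: (3, -4) → (3, 4); (-4, 5) → (-4, -5); (-4, -2) → (-4, 2); (-5, 2) → (-5, -2)
T2 shear: x ← x + 2·y: (3, 4) → (11, 4); (-4, -5) → (-14, -5); (-4, 2) → (0, 2); (-5, -2) → (-9, -2)
T3 rotate counter-clockwise with cos θ = -4/5, sin θ = -3/5: (11, 4) → (-32/5, -49/5); (-14, -5) → (41/5, 62/5); (0, 2) → (6/5, -8/5); (-9, -2) → (6, 7)
T4 shear: x ← x − 2·y: (-32/5, -49/5) → (66/5, -49/5); (41/5, 62/5) → (-83/5, 62/5); (6/5, -8/5) → (22/5, -8/5); (6, 7) → (-8, 7)
T5 reflect across x = 0: (66/5, -49/5) → (-66/5, -49/5); (-83/5, 62/5) → (83/5, 62/5); (22/5, -8/5) → (-22/5, -8/5); (-8, 7) → (8, 7)
T6 rotate counter-clockwise with cos θ = 12/13, sin θ = -5/13: (-66/5, -49/5) → (-1037/65, -258/65); (83/5, 62/5) → (1306/65, 329/65); (-22/5, -8/5) → (-304/65, 14/65); (8, 7) → (131/13, 44/13)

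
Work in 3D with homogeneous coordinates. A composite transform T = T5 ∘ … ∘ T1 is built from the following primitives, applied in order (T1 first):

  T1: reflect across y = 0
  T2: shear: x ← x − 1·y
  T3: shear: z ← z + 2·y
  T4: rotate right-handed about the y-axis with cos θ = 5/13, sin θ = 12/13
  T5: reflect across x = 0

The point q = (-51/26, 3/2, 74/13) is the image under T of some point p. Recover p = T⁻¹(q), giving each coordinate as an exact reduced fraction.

T1 = [1 0 0 0; 0 -1 0 0; 0 0 1 0; 0 0 0 1]
T2·T1 = [1 1 0 0; 0 -1 0 0; 0 0 1 0; 0 0 0 1]
T3·…·T1 = [1 1 0 0; 0 -1 0 0; 0 -2 1 0; 0 0 0 1]
T4·…·T1 = [5/13 -19/13 12/13 0; 0 -1 0 0; -12/13 -22/13 5/13 0; 0 0 0 1]
T5·…·T1 = [-5/13 19/13 -12/13 0; 0 -1 0 0; -12/13 -22/13 5/13 0; 0 0 0 1]
det M = 1; M⁻¹ = [-5/13 1 -12/13 0; 0 -1 0 0; -12/13 -2 5/13 0; 0 0 0 1]
M⁻¹ · (-51/26, 3/2, 74/13)ᵀ = (-3, -3/2, 1)ᵀ

p = (-3, -3/2, 1)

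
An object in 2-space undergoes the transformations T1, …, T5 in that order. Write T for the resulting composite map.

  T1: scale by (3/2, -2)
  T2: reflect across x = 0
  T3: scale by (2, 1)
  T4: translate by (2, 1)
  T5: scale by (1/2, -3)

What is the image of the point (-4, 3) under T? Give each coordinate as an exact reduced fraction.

T(p) = (7, 15)

T1 scale by (3/2, -2): (-4, 3) → (-6, -6)
T2 reflect across x = 0: (-6, -6) → (6, -6)
T3 scale by (2, 1): (6, -6) → (12, -6)
T4 translate by (2, 1): (12, -6) → (14, -5)
T5 scale by (1/2, -3): (14, -5) → (7, 15)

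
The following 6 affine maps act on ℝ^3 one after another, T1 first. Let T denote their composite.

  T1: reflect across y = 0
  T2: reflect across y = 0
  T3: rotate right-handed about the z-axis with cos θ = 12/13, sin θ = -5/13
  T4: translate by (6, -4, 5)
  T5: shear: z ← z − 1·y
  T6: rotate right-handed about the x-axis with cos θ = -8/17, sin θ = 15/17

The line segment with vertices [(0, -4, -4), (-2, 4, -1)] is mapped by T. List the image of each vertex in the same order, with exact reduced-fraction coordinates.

image vertices: (58/13, -895/221, -2404/221), (74/13, -738/221, -278/221)

T1 reflect across y = 0: (0, -4, -4) → (0, 4, -4); (-2, 4, -1) → (-2, -4, -1)
T2 reflect across y = 0: (0, 4, -4) → (0, -4, -4); (-2, -4, -1) → (-2, 4, -1)
T3 rotate right-handed about the z-axis with cos θ = 12/13, sin θ = -5/13: (0, -4, -4) → (-20/13, -48/13, -4); (-2, 4, -1) → (-4/13, 58/13, -1)
T4 translate by (6, -4, 5): (-20/13, -48/13, -4) → (58/13, -100/13, 1); (-4/13, 58/13, -1) → (74/13, 6/13, 4)
T5 shear: z ← z − 1·y: (58/13, -100/13, 1) → (58/13, -100/13, 113/13); (74/13, 6/13, 4) → (74/13, 6/13, 46/13)
T6 rotate right-handed about the x-axis with cos θ = -8/17, sin θ = 15/17: (58/13, -100/13, 113/13) → (58/13, -895/221, -2404/221); (74/13, 6/13, 46/13) → (74/13, -738/221, -278/221)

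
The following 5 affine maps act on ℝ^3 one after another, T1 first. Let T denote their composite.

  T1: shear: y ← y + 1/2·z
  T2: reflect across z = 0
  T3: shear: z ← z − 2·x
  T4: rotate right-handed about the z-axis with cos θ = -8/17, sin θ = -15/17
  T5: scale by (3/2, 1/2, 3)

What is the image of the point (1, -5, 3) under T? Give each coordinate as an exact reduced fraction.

T(p) = (-363/68, 13/34, -15)

T1 shear: y ← y + 1/2·z: (1, -5, 3) → (1, -7/2, 3)
T2 reflect across z = 0: (1, -7/2, 3) → (1, -7/2, -3)
T3 shear: z ← z − 2·x: (1, -7/2, -3) → (1, -7/2, -5)
T4 rotate right-handed about the z-axis with cos θ = -8/17, sin θ = -15/17: (1, -7/2, -5) → (-121/34, 13/17, -5)
T5 scale by (3/2, 1/2, 3): (-121/34, 13/17, -5) → (-363/68, 13/34, -15)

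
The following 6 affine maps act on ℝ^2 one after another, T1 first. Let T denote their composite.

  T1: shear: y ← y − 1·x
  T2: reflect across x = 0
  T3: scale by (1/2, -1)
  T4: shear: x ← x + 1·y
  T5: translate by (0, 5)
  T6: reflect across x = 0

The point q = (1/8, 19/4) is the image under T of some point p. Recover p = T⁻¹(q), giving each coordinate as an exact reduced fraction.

p = (-1/4, 0)

T1 = [1 0 0; -1 1 0; 0 0 1]
T2·T1 = [-1 0 0; -1 1 0; 0 0 1]
T3·…·T1 = [-1/2 0 0; 1 -1 0; 0 0 1]
T4·…·T1 = [1/2 -1 0; 1 -1 0; 0 0 1]
T5·…·T1 = [1/2 -1 0; 1 -1 5; 0 0 1]
T6·…·T1 = [-1/2 1 0; 1 -1 5; 0 0 1]
det M = -1/2; M⁻¹ = [2 2 -10; 2 1 -5; 0 0 1]
M⁻¹ · (1/8, 19/4)ᵀ = (-1/4, 0)ᵀ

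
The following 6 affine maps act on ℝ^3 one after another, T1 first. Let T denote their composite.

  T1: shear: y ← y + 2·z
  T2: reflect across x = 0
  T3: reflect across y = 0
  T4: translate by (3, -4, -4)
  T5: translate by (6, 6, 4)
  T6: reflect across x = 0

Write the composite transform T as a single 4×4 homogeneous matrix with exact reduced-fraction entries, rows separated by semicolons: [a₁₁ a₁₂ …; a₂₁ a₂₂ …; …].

T = [1 0 0 -9; 0 -1 -2 2; 0 0 1 0; 0 0 0 1]

T1 = [1 0 0 0; 0 1 2 0; 0 0 1 0; 0 0 0 1]
T2·T1 = [-1 0 0 0; 0 1 2 0; 0 0 1 0; 0 0 0 1]
T3·…·T1 = [-1 0 0 0; 0 -1 -2 0; 0 0 1 0; 0 0 0 1]
T4·…·T1 = [-1 0 0 3; 0 -1 -2 -4; 0 0 1 -4; 0 0 0 1]
T5·…·T1 = [-1 0 0 9; 0 -1 -2 2; 0 0 1 0; 0 0 0 1]
T6·…·T1 = [1 0 0 -9; 0 -1 -2 2; 0 0 1 0; 0 0 0 1]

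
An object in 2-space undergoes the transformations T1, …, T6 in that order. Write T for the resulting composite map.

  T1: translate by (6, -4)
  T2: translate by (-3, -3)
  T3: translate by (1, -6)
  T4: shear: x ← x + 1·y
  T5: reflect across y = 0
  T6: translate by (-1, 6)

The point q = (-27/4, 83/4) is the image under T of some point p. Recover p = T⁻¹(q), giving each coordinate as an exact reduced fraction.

p = (5, -7/4)

T1 = [1 0 6; 0 1 -4; 0 0 1]
T2·T1 = [1 0 3; 0 1 -7; 0 0 1]
T3·…·T1 = [1 0 4; 0 1 -13; 0 0 1]
T4·…·T1 = [1 1 -9; 0 1 -13; 0 0 1]
T5·…·T1 = [1 1 -9; 0 -1 13; 0 0 1]
T6·…·T1 = [1 1 -10; 0 -1 19; 0 0 1]
det M = -1; M⁻¹ = [1 1 -9; 0 -1 19; 0 0 1]
M⁻¹ · (-27/4, 83/4)ᵀ = (5, -7/4)ᵀ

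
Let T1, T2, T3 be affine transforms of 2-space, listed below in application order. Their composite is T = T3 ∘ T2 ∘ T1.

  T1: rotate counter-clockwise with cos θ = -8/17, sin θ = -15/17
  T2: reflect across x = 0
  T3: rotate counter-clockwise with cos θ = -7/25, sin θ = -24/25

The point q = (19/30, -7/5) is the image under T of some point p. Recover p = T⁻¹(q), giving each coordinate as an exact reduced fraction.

p = (-1/3, -3/2)

T1 = [-8/17 15/17 0; -15/17 -8/17 0; 0 0 1]
T2·T1 = [8/17 -15/17 0; -15/17 -8/17 0; 0 0 1]
T3·…·T1 = [-416/425 -87/425 0; -87/425 416/425 0; 0 0 1]
det M = -1; M⁻¹ = [-416/425 -87/425 0; -87/425 416/425 0; 0 0 1]
M⁻¹ · (19/30, -7/5)ᵀ = (-1/3, -3/2)ᵀ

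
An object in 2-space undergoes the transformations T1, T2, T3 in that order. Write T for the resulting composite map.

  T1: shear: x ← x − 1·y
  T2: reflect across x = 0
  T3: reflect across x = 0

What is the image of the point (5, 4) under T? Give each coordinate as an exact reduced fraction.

T(p) = (1, 4)

T1 shear: x ← x − 1·y: (5, 4) → (1, 4)
T2 reflect across x = 0: (1, 4) → (-1, 4)
T3 reflect across x = 0: (-1, 4) → (1, 4)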